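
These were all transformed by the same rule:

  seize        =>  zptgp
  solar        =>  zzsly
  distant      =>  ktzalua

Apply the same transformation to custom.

jfzazt

The shift depends on letter class: consonant s→z is +7, but vowel e→p is +11. Two shifts are in play — +11 for a/e/i/o/u, +7 for every other letter.
Applying it to custom: c(cons)+7=j, u(vowel)+11=f, s(cons)+7=z, t(cons)+7=a, o(vowel)+11=z, m(cons)+7=t.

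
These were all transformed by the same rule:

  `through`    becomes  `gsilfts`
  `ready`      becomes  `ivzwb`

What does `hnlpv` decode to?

smoke

Each pair mirrors across the alphabet (t↔g, h↔s, r↔i): positions sum to 25. Each letter is replaced by its mirror in the alphabet: a↔z, b↔y, c↔x, and so on (the Atbash cipher).
Decoding hnlpv: h↔s, n↔m, l↔o, p↔k, v↔e.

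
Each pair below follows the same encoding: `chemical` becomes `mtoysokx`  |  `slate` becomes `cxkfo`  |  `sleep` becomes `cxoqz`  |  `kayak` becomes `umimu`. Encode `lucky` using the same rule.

Shifts by position in chemical: pos 0: c→m (+10), pos 1: h→t (+12), pos 2: e→o (+10), pos 3: m→y (+12) — repeating every 2. It's a Vigenère-style cipher with numeric key [10,12]: position i shifts by key[i mod 2].
For lucky: l+10=v, u+12=g, c+10=m, k+12=w, y+10=i.

vgmwi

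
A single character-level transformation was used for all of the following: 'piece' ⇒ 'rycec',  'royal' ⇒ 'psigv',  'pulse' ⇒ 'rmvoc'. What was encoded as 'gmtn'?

p(15)→r(17) and i(8)→y(24) fit y≡25x+6 (mod 26); the inverse of 25 mod 26 is 25. Each letter's alphabet position (a=0..z=25) is mapped through 25·x+6 mod 26 — an affine cipher.
Reversing it on gmtn: g(6)→25·(6−6)≡0=a; m(12)→25·(12−6)≡20=u; t(19)→25·(19−6)≡13=n; n(13)→25·(13−6)≡19=t (all mod 26).

aunt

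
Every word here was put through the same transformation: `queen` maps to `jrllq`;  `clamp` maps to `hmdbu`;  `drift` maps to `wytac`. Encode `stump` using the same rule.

ncrbu

q(16)→j(9) and u(20)→r(17) fit y≡15x+3 (mod 26); the inverse of 15 mod 26 is 7. Treating letters as 0–25, the rule is x ↦ 15x + 3 (mod 26).
For stump: s(18)→15·18+3≡13=n; t(19)→15·19+3≡2=c; u(20)→15·20+3≡17=r; m(12)→15·12+3≡1=b; p(15)→15·15+3≡20=u (all mod 26).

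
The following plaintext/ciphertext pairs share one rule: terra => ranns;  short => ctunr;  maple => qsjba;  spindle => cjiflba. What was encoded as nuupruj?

rooftop

t(19)→r(17) and e(4)→a(0) fit y≡15x+18 (mod 26); the inverse of 15 mod 26 is 7. Treating letters as 0–25, the rule is x ↦ 15x + 18 (mod 26).
Undoing it on nuupruj: n(13)→7·(13−18)≡17=r; u(20)→7·(20−18)≡14=o; u(20)→7·(20−18)≡14=o; p(15)→7·(15−18)≡5=f; r(17)→7·(17−18)≡19=t; u(20)→7·(20−18)≡14=o; j(9)→7·(9−18)≡15=p (all mod 26).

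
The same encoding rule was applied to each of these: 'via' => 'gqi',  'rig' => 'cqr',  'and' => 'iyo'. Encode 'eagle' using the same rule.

mirwm

Two shifts are in play — +8 for a/e/i/o/u, +11 for every other letter.
Applying it to eagle: e(vowel)+8=m, a(vowel)+8=i, g(cons)+11=r, l(cons)+11=w, e(vowel)+8=m.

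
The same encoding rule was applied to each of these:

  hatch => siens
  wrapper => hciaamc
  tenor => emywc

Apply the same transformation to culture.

Two shifts are in play — +8 for a/e/i/o/u, +11 for every other letter.
For culture: c(cons)+11=n, u(vowel)+8=c, l(cons)+11=w, t(cons)+11=e, u(vowel)+8=c, r(cons)+11=c, e(vowel)+8=m.

ncweccm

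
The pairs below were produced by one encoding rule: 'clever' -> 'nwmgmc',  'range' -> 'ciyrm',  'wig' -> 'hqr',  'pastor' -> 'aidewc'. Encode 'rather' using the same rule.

The shift depends on letter class: consonant c→n is +11, but vowel e→m is +8. The rule splits by letter class: vowels +8, consonants +11.
On rather: r(cons)+11=c, a(vowel)+8=i, t(cons)+11=e, h(cons)+11=s, e(vowel)+8=m, r(cons)+11=c.

ciesmc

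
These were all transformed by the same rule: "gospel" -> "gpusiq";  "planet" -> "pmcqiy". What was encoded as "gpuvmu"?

In gospel: g→g is +0, o→p is +1, s→u is +2, p→s is +3 — the shift increases by 1 each position. The shift increases by 1 at each position, starting from +0: 0, 1, 2, ….
Undoing it on gpuvmu: g−0=g, p−1=o, u−2=s, v−3=s, m−4=i, u−5=p.

gossip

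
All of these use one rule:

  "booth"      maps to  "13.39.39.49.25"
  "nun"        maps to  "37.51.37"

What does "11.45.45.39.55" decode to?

Each letter becomes 2×(its alphabet position, a=1..z=26) + 9.
Undoing it on 11.45.45.39.55: 11→(11−9)÷2=1=a, 45→(45−9)÷2=18=r, 45→(45−9)÷2=18=r, 39→(39−9)÷2=15=o, 55→(55−9)÷2=23=w.

arrow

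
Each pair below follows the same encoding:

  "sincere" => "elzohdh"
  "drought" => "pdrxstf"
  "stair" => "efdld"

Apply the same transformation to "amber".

Two shifts are in play — +3 for a/e/i/o/u, +12 for every other letter.
Applying it to amber: a(vowel)+3=d, m(cons)+12=y, b(cons)+12=n, e(vowel)+3=h, r(cons)+12=d.

dynhd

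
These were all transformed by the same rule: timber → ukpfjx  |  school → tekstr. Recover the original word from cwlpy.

In timber: t→u is +1, i→k is +2, m→p is +3, b→f is +4 — the shift increases by 1 each position. Letter i (0-indexed) is shifted by i+1, so successive shifts are 1, 2, 3, ….
Decoding cwlpy: c−1=b, w−2=u, l−3=i, p−4=l, y−5=t.

built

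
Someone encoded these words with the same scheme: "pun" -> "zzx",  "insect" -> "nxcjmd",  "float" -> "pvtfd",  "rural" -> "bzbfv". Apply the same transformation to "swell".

cgjvv

The shift depends on letter class: consonant p→z is +10, but vowel u→z is +5. The rule splits by letter class: vowels +5, consonants +10.
Applying it to swell: s(cons)+10=c, w(cons)+10=g, e(vowel)+5=j, l(cons)+10=v, l(cons)+10=v.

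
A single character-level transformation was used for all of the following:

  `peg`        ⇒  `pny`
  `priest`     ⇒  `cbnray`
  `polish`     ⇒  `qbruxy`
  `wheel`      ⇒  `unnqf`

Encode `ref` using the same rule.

ona

Two steps: reverse the string, then apply a Caesar shift of +9.
For ref: reverse → fer; then shift: f+9=o, e+9=n, r+9=a.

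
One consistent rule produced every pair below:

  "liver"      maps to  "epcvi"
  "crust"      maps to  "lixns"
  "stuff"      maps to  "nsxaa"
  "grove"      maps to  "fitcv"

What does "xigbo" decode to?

urban

l(11)→e(4) and i(8)→p(15) fit y≡5x+1 (mod 26); the inverse of 5 mod 26 is 21. This is an affine cipher: with a=0,…,z=25, each position x becomes (5x+1) mod 26.
Reversing it on xigbo: x(23)→21·(23−1)≡20=u; i(8)→21·(8−1)≡17=r; g(6)→21·(6−1)≡1=b; b(1)→21·(1−1)≡0=a; o(14)→21·(14−1)≡13=n (all mod 26).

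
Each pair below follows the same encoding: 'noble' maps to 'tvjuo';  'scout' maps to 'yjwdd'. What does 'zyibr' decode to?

trash

In noble: n→t is +6, o→v is +7, b→j is +8, l→u is +9 — the shift increases by 1 each position. The shift increases by 1 at each position, starting from +6: 6, 7, 8, ….
Undoing it on zyibr: z−6=t, y−7=r, i−8=a, b−9=s, r−10=h.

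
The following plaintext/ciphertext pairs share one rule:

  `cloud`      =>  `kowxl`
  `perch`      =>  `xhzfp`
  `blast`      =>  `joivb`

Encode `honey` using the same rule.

Shifts by position in cloud: pos 0: c→k (+8), pos 1: l→o (+3), pos 2: o→w (+8), pos 3: u→x (+3) — repeating every 2. It's a Vigenère-style cipher with numeric key [8,3]: position i shifts by key[i mod 2].
For honey: h+8=p, o+3=r, n+8=v, e+3=h, y+8=g.

prvhg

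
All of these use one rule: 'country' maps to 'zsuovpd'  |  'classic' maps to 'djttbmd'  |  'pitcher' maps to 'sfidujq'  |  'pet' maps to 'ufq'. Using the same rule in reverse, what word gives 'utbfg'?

feast

Two steps: reverse the string, then apply a Caesar shift of +1.
Decoding utbfg: shift back: u−1=t, t−1=s, b−1=a, f−1=e, g−1=f → tsaef; then reverse → feast.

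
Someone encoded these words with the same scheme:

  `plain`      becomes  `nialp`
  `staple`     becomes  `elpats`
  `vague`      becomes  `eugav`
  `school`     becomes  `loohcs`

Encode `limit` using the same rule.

The word is simply reversed.
For limit: reverse → timil.

timil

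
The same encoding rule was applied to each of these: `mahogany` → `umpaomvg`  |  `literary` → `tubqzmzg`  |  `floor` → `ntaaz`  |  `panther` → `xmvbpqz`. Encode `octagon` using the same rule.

The shift depends on letter class: consonant m→u is +8, but vowel a→m is +12. Vowels shift forward by 12 and consonants shift forward by 8.
For octagon: o(vowel)+12=a, c(cons)+8=k, t(cons)+8=b, a(vowel)+12=m, g(cons)+8=o, o(vowel)+12=a, n(cons)+8=v.

akbmoav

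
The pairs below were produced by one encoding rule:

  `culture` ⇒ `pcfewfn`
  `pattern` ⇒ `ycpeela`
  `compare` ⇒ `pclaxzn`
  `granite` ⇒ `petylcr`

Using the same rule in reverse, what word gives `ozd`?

sod

The output letters match the input read backwards, each shifted +11: culture reversed is erutluc. The word is reversed, then every letter is shifted forward by 11.
Reversing it on ozd: shift back: o−11=d, z−11=o, d−11=s → dos; then reverse → sod.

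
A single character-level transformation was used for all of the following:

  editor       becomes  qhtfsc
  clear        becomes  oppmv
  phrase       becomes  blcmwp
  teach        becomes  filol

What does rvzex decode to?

frost

The shifts repeat in a cycle of length 3: positions 0,1,… shift by +12, +4, +11, then the pattern repeats.
Reversing it on rvzex: r−12=f, v−4=r, z−11=o, e−12=s, x−4=t.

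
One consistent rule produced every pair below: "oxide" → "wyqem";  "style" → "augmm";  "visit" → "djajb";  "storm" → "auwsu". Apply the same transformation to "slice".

amqdm

Shifts by position in oxide: pos 0: o→w (+8), pos 1: x→y (+1), pos 2: i→q (+8), pos 3: d→e (+1) — repeating every 2. It's a Vigenère-style cipher with numeric key [8,1]: position i shifts by key[i mod 2].
For slice: s+8=a, l+1=m, i+8=q, c+1=d, e+8=m.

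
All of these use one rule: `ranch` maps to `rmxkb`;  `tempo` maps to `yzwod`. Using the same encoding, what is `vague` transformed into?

oeqkf

The output letters match the input read backwards, each shifted +10: ranch reversed is hcnar. Read the word backwards and shift each letter +10.
On vague: reverse → eugav; then shift: e+10=o, u+10=e, g+10=q, a+10=k, v+10=f.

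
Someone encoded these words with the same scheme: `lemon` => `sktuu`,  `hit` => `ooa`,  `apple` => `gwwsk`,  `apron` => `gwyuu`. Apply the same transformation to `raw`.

ygd

The shift depends on letter class: consonant l→s is +7, but vowel e→k is +6. Vowels shift forward by 6 and consonants shift forward by 7.
Applying it to raw: r(cons)+7=y, a(vowel)+6=g, w(cons)+7=d.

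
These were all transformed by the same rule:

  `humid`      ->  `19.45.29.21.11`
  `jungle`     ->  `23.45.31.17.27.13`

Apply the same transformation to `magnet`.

Each letter becomes 2×(its alphabet position, a=1..z=26) + 3.
Applying it to magnet: m=13→29, a=1→5, g=7→17, n=14→31, e=5→13, t=20→43.

29.5.17.31.13.43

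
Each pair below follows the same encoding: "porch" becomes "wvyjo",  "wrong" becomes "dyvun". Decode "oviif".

hobby

Compare letters: p→w is +7, o→v is +7, r→y is +7 — a constant shift. Every letter moves 7 places later in the alphabet, wrapping around z→a.
Reversing it on oviif: o−7=h, v−7=o, i−7=b, i−7=b, f−7=y.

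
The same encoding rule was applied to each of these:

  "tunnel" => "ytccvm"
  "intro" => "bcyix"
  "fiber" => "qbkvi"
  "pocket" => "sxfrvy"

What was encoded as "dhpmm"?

t(19)→y(24) and u(20)→t(19) fit y≡21x+15 (mod 26); the inverse of 21 mod 26 is 5. Each letter's alphabet position (a=0..z=25) is mapped through 21·x+15 mod 26 — an affine cipher.
Undoing it on dhpmm: d(3)→5·(3−15)≡18=s; h(7)→5·(7−15)≡12=m; p(15)→5·(15−15)≡0=a; m(12)→5·(12−15)≡11=l; m(12)→5·(12−15)≡11=l (all mod 26).

small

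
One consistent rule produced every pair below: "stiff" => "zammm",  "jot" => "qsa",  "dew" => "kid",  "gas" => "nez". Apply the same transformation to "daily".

The shift depends on letter class: consonant s→z is +7, but vowel i→m is +4. Vowels shift forward by 4 and consonants shift forward by 7.
On daily: d(cons)+7=k, a(vowel)+4=e, i(vowel)+4=m, l(cons)+7=s, y(cons)+7=f.

kemsf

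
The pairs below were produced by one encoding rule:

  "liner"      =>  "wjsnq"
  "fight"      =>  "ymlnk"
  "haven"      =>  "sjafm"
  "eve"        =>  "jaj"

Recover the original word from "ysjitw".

The output letters match the input read backwards, each shifted +5: liner reversed is renil. Two steps: reverse the string, then apply a Caesar shift of +5.
Decoding ysjitw: shift back: y−5=t, s−5=n, j−5=e, i−5=d, t−5=o, w−5=r → tnedor; then reverse → rodent.

rodent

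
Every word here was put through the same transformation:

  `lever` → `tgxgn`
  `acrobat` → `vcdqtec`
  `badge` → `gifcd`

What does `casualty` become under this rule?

avncwuce

The output letters match the input read backwards, each shifted +2: lever reversed is revel. Two steps: reverse the string, then apply a Caesar shift of +2.
On casualty: reverse → ytlausac; then shift: y+2=a, t+2=v, l+2=n, a+2=c, u+2=w, s+2=u, a+2=c, c+2=e.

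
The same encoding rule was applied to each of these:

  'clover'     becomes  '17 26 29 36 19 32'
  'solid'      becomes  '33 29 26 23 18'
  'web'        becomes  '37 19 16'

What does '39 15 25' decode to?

c is letter #3 and maps to 17: an offset of 14. The number is (letter's place in the alphabet, a=1) + 14.
Decoding 39 15 25: 39→(39−14)÷1=25=y, 15→(15−14)÷1=1=a, 25→(25−14)÷1=11=k.

yak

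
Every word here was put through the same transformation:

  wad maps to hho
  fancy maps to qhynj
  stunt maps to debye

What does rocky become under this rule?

cvnvj

The shift depends on letter class: consonant w→h is +11, but vowel a→h is +7. Vowels shift forward by 7 and consonants shift forward by 11.
Applying it to rocky: r(cons)+11=c, o(vowel)+7=v, c(cons)+11=n, k(cons)+11=v, y(cons)+11=j.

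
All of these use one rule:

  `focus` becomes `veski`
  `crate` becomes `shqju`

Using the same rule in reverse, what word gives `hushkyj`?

Compare letters: f→v is +16, o→e is +16, c→s is +16 — a constant shift. Each letter is shifted forward by 16 in the alphabet (a Caesar shift of +16).
Undoing it on hushkyj: h−16=r, u−16=e, s−16=c, h−16=r, k−16=u, y−16=i, j−16=t.

recruit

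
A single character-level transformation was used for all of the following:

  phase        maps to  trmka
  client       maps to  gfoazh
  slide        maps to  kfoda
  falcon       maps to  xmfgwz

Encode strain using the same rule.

p(15)→t(19) and h(7)→r(17) fit y≡23x+12 (mod 26); the inverse of 23 mod 26 is 17. Each letter's alphabet position (a=0..z=25) is mapped through 23·x+12 mod 26 — an affine cipher.
Applying it to strain: s(18)→23·18+12≡10=k; t(19)→23·19+12≡7=h; r(17)→23·17+12≡13=n; a(0)→23·0+12≡12=m; i(8)→23·8+12≡14=o; n(13)→23·13+12≡25=z (all mod 26).

khnmoz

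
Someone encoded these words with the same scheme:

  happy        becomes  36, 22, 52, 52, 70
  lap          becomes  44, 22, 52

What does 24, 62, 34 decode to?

h(#8)→36 and a(#1)→22: differences scale by 2, so n = 2·pos + 20. The formula is n = 2×(alphabet index, a=1) + 20.
Decoding 24, 62, 34: 24→(24−20)÷2=2=b, 62→(62−20)÷2=21=u, 34→(34−20)÷2=7=g.

bug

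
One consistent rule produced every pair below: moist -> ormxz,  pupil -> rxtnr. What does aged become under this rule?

In moist: m→o is +2, o→r is +3, i→m is +4, s→x is +5 — the shift increases by 1 each position. The shift increases by 1 at each position, starting from +2: 2, 3, 4, ….
Applying it to aged: a+2=c, g+3=j, e+4=i, d+5=i.

cjii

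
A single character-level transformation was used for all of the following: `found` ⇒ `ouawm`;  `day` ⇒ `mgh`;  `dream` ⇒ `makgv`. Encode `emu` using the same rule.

kva

The shift depends on letter class: consonant f→o is +9, but vowel o→u is +6. Vowels shift forward by 6 and consonants shift forward by 9.
On emu: e(vowel)+6=k, m(cons)+9=v, u(vowel)+6=a.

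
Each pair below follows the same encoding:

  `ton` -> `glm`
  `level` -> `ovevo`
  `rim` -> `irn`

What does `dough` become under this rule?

wlfts

Each pair mirrors across the alphabet (t↔g, o↔l, n↔m): positions sum to 25. Letters are reflected about the middle of the alphabet (position → 25−position): Atbash.
For dough: d↔w, o↔l, u↔f, g↔t, h↔s.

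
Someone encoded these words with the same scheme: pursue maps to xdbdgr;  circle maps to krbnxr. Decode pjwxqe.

In pursue: p→x is +8, u→d is +9, r→b is +10, s→d is +11 — the shift increases by 1 each position. Each letter shifts forward by (position + 8), i.e. 8, 9, 10, … — the shift grows by one for each successive letter.
Undoing it on pjwxqe: p−8=h, j−9=a, w−10=m, x−11=m, q−12=e, e−13=r.

hammer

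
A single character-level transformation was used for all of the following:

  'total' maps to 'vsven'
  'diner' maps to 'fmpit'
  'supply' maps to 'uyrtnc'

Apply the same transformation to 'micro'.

omevq

Shifts by position in total: pos 0: t→v (+2), pos 1: o→s (+4), pos 2: t→v (+2), pos 3: a→e (+4) — repeating every 2. It's a Vigenère-style cipher with numeric key [2,4]: position i shifts by key[i mod 2].
Applying it to micro: m+2=o, i+4=m, c+2=e, r+4=v, o+2=q.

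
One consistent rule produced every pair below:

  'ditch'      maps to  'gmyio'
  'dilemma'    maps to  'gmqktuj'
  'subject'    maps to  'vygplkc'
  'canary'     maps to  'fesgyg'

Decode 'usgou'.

In ditch: d→g is +3, i→m is +4, t→y is +5, c→i is +6 — the shift increases by 1 each position. The shift increases by 1 at each position, starting from +3: 3, 4, 5, ….
Undoing it on usgou: u−3=r, s−4=o, g−5=b, o−6=i, u−7=n.

robin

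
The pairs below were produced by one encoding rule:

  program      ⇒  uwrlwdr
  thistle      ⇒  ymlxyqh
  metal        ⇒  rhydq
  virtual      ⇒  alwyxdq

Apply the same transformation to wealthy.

The shift depends on letter class: consonant p→u is +5, but vowel o→r is +3. Two shifts are in play — +3 for a/e/i/o/u, +5 for every other letter.
For wealthy: w(cons)+5=b, e(vowel)+3=h, a(vowel)+3=d, l(cons)+5=q, t(cons)+5=y, h(cons)+5=m, y(cons)+5=d.

bhdqymd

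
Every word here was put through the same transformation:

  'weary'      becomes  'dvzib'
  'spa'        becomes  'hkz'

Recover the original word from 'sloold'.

hollow

Each pair mirrors across the alphabet (w↔d, e↔v, a↔z): positions sum to 25. Letters are reflected about the middle of the alphabet (position → 25−position): Atbash.
Reversing it on sloold: s↔h, l↔o, o↔l, o↔l, l↔o, d↔w.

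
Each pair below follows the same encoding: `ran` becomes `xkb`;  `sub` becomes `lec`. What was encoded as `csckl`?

The output letters match the input read backwards, each shifted +10: ran reversed is nar. Read the word backwards and shift each letter +10.
Decoding csckl: shift back: c−10=s, s−10=i, c−10=s, k−10=a, l−10=b → sisab; then reverse → basis.

basis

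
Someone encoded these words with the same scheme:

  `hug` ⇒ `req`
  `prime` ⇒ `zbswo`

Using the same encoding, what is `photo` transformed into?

zrydy

Compare letters: h→r is +10, u→e is +10, g→q is +10 — a constant shift. Every letter moves 10 places later in the alphabet, wrapping around z→a.
Applying it to photo: p+10=z, h+10=r, o+10=y, t+10=d, o+10=y.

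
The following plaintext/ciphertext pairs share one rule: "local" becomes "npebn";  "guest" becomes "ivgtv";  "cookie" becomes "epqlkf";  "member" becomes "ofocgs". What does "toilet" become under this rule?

vpkmgu

Shifts by position in local: pos 0: l→n (+2), pos 1: o→p (+1), pos 2: c→e (+2), pos 3: a→b (+1) — repeating every 2. The shifts repeat in a cycle of length 2: positions 0,1,… shift by +2, +1, then the pattern repeats.
On toilet: t+2=v, o+1=p, i+2=k, l+1=m, e+2=g, t+1=u.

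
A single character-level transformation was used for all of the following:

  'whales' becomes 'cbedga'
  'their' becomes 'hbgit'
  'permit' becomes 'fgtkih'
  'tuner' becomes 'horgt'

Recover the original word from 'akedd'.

small

Each letter's alphabet position (a=0..z=25) is mapped through 7·x+4 mod 26 — an affine cipher.
Undoing it on akedd: a(0)→15·(0−4)≡18=s; k(10)→15·(10−4)≡12=m; e(4)→15·(4−4)≡0=a; d(3)→15·(3−4)≡11=l; d(3)→15·(3−4)≡11=l (all mod 26).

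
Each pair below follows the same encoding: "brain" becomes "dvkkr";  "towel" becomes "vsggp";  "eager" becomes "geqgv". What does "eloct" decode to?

cheap

It's a Vigenère-style cipher with numeric key [2,4,10]: position i shifts by key[i mod 3].
Undoing it on eloct: e−2=c, l−4=h, o−10=e, c−2=a, t−4=p.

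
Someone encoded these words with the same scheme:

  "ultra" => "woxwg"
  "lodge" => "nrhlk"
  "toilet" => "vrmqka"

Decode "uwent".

stain

In ultra: u→w is +2, l→o is +3, t→x is +4, r→w is +5 — the shift increases by 1 each position. The shift increases by 1 at each position, starting from +2: 2, 3, 4, ….
Reversing it on uwent: u−2=s, w−3=t, e−4=a, n−5=i, t−6=n.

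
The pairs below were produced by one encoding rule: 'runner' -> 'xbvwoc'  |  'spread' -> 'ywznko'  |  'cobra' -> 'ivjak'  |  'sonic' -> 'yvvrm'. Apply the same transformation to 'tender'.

In runner: r→x is +6, u→b is +7, n→v is +8, n→w is +9 — the shift increases by 1 each position. Letter i (0-indexed) is shifted by i+6, so successive shifts are 6, 7, 8, ….
Applying it to tender: t+6=z, e+7=l, n+8=v, d+9=m, e+10=o, r+11=c.

zlvmoc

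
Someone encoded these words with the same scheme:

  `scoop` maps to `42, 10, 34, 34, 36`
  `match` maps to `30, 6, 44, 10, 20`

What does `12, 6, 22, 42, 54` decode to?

s(#19)→42 and c(#3)→10: differences scale by 2, so n = 2·pos + 4. Each letter becomes 2×(its alphabet position, a=1..z=26) + 4.
Undoing it on 12, 6, 22, 42, 54: 12→(12−4)÷2=4=d, 6→(6−4)÷2=1=a, 22→(22−4)÷2=9=i, 42→(42−4)÷2=19=s, 54→(54−4)÷2=25=y.

daisy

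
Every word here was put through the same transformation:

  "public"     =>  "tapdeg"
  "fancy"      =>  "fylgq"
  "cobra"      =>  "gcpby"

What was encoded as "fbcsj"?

p(15)→t(19) and u(20)→a(0) fit y≡17x+24 (mod 26); the inverse of 17 mod 26 is 23. Treating letters as 0–25, the rule is x ↦ 17x + 24 (mod 26).
Reversing it on fbcsj: f(5)→23·(5−24)≡5=f; b(1)→23·(1−24)≡17=r; c(2)→23·(2−24)≡14=o; s(18)→23·(18−24)≡18=s; j(9)→23·(9−24)≡19=t (all mod 26).

frost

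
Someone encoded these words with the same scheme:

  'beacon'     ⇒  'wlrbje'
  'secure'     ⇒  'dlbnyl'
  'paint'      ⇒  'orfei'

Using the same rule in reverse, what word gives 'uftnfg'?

liquid

b(1)→w(22) and e(4)→l(11) fit y≡5x+17 (mod 26); the inverse of 5 mod 26 is 21. This is an affine cipher: with a=0,…,z=25, each position x becomes (5x+17) mod 26.
Undoing it on uftnfg: u(20)→21·(20−17)≡11=l; f(5)→21·(5−17)≡8=i; t(19)→21·(19−17)≡16=q; n(13)→21·(13−17)≡20=u; f(5)→21·(5−17)≡8=i; g(6)→21·(6−17)≡3=d (all mod 26).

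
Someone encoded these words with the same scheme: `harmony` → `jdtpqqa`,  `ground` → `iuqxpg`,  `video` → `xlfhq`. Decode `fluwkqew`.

Shifts by position in harmony: pos 0: h→j (+2), pos 1: a→d (+3), pos 2: r→t (+2), pos 3: m→p (+3) — repeating every 2. It's a Vigenère-style cipher with numeric key [2,3]: position i shifts by key[i mod 2].
Decoding fluwkqew: f−2=d, l−3=i, u−2=s, w−3=t, k−2=i, q−3=n, e−2=c, w−3=t.

distinct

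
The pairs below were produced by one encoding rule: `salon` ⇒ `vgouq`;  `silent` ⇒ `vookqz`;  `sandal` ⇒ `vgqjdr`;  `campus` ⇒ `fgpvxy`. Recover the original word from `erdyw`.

A repeating key of period 2 is used — shifts +3, +6 over and over.
Undoing it on erdyw: e−3=b, r−6=l, d−3=a, y−6=s, w−3=t.

blast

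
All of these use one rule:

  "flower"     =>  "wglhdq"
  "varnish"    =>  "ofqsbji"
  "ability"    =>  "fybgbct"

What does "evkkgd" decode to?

puddle

This is an affine cipher: with a=0,…,z=25, each position x becomes (19x+5) mod 26.
Decoding evkkgd: e(4)→11·(4−5)≡15=p; v(21)→11·(21−5)≡20=u; k(10)→11·(10−5)≡3=d; k(10)→11·(10−5)≡3=d; g(6)→11·(6−5)≡11=l; d(3)→11·(3−5)≡4=e (all mod 26).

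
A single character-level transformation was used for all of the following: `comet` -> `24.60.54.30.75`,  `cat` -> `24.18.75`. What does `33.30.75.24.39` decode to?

c(#3)→24 and o(#15)→60: differences scale by 3, so n = 3·pos + 15. The formula is n = 3×(alphabet index, a=1) + 15.
Decoding 33.30.75.24.39: 33→(33−15)÷3=6=f, 30→(30−15)÷3=5=e, 75→(75−15)÷3=20=t, 24→(24−15)÷3=3=c, 39→(39−15)÷3=8=h.

fetch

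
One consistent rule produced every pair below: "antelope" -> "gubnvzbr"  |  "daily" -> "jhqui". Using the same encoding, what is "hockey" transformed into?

nvktoj

In antelope: a→g is +6, n→u is +7, t→b is +8, e→n is +9 — the shift increases by 1 each position. Letter i (0-indexed) is shifted by i+6, so successive shifts are 6, 7, 8, ….
On hockey: h+6=n, o+7=v, c+8=k, k+9=t, e+10=o, y+11=j.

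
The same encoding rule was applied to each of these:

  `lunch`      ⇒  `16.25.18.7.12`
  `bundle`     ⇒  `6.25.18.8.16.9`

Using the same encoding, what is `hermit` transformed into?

12.9.22.17.13.24

Each letter is replaced by its alphabet position (a=1..z=26) + 4.
For hermit: h=8→12, e=5→9, r=18→22, m=13→17, i=9→13, t=20→24.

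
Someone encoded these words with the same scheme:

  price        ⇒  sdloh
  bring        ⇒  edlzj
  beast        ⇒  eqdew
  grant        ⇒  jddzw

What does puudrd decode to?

Shifts by position in price: pos 0: p→s (+3), pos 1: r→d (+12), pos 2: i→l (+3), pos 3: c→o (+12) — repeating every 2. The shifts repeat in a cycle of length 2: positions 0,1,… shift by +3, +12, then the pattern repeats.
Reversing it on puudrd: p−3=m, u−12=i, u−3=r, d−12=r, r−3=o, d−12=r.

mirror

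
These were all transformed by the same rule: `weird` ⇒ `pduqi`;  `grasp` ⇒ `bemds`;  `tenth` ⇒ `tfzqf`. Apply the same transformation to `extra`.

The output letters match the input read backwards, each shifted +12: weird reversed is driew. Two steps: reverse the string, then apply a Caesar shift of +12.
Applying it to extra: reverse → artxe; then shift: a+12=m, r+12=d, t+12=f, x+12=j, e+12=q.

mdfjq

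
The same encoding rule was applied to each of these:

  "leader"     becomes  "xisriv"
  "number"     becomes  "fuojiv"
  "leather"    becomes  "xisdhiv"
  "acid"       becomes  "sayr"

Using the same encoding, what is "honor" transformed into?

l(11)→x(23) and e(4)→i(8) fit y≡17x+18 (mod 26); the inverse of 17 mod 26 is 23. Each letter's alphabet position (a=0..z=25) is mapped through 17·x+18 mod 26 — an affine cipher.
Applying it to honor: h(7)→17·7+18≡7=h; o(14)→17·14+18≡22=w; n(13)→17·13+18≡5=f; o(14)→17·14+18≡22=w; r(17)→17·17+18≡21=v (all mod 26).

hwfwv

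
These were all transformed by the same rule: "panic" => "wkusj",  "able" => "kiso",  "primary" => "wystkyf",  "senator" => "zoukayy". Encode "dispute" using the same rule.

Two shifts are in play — +10 for a/e/i/o/u, +7 for every other letter.
For dispute: d(cons)+7=k, i(vowel)+10=s, s(cons)+7=z, p(cons)+7=w, u(vowel)+10=e, t(cons)+7=a, e(vowel)+10=o.

kszweao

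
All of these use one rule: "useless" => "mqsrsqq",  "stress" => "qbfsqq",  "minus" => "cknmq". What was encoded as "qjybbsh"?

spotted

Treating letters as 0–25, the rule is x ↦ 11x + 0 (mod 26).
Reversing it on qjybbsh: q(16)→19·(16−0)≡18=s; j(9)→19·(9−0)≡15=p; y(24)→19·(24−0)≡14=o; b(1)→19·(1−0)≡19=t; b(1)→19·(1−0)≡19=t; s(18)→19·(18−0)≡4=e; h(7)→19·(7−0)≡3=d (all mod 26).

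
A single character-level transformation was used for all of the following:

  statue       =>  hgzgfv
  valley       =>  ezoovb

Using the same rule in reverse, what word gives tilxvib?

grocery

This is the alphabet-reversal cipher (Atbash): a becomes z, b becomes y, etc.
Decoding tilxvib: t↔g, i↔r, l↔o, x↔c, v↔e, i↔r, b↔y.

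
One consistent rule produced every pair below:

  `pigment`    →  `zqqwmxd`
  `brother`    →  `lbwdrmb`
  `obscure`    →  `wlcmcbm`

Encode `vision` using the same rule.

fqcqwx

The shift depends on letter class: consonant p→z is +10, but vowel i→q is +8. Two shifts are in play — +8 for a/e/i/o/u, +10 for every other letter.
Applying it to vision: v(cons)+10=f, i(vowel)+8=q, s(cons)+10=c, i(vowel)+8=q, o(vowel)+8=w, n(cons)+10=x.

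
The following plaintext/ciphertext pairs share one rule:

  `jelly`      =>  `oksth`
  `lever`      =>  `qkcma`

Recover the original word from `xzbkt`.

Each letter shifts forward by (position + 5), i.e. 5, 6, 7, … — the shift grows by one for each successive letter.
Decoding xzbkt: x−5=s, z−6=t, b−7=u, k−8=c, t−9=k.

stuck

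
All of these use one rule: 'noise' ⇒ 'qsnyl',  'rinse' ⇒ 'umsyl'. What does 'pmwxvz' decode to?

In noise: n→q is +3, o→s is +4, i→n is +5, s→y is +6 — the shift increases by 1 each position. Letter i (0-indexed) is shifted by i+3, so successive shifts are 3, 4, 5, ….
Decoding pmwxvz: p−3=m, m−4=i, w−5=r, x−6=r, v−7=o, z−8=r.

mirror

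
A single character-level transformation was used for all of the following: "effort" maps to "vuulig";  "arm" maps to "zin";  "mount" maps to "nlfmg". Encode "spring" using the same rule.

hkirmt

Letters are reflected about the middle of the alphabet (position → 25−position): Atbash.
For spring: s↔h, p↔k, r↔i, i↔r, n↔m, g↔t.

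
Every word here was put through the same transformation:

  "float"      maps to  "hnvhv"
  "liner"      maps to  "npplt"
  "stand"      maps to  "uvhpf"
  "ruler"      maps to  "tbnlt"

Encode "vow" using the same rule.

xvy

The shift depends on letter class: consonant f→h is +2, but vowel o→v is +7. The rule splits by letter class: vowels +7, consonants +2.
Applying it to vow: v(cons)+2=x, o(vowel)+7=v, w(cons)+2=y.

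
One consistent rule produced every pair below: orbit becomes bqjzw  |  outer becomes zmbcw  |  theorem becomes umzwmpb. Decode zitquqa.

similar

Two steps: reverse the string, then apply a Caesar shift of +8.
Undoing it on zitquqa: shift back: z−8=r, i−8=a, t−8=l, q−8=i, u−8=m, q−8=i, a−8=s → ralimis; then reverse → similar.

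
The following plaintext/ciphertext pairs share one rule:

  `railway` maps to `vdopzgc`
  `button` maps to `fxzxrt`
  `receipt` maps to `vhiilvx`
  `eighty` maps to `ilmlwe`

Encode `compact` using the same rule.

grstdix

It's a Vigenère-style cipher with numeric key [4,3,6]: position i shifts by key[i mod 3].
On compact: c+4=g, o+3=r, m+6=s, p+4=t, a+3=d, c+6=i, t+4=x.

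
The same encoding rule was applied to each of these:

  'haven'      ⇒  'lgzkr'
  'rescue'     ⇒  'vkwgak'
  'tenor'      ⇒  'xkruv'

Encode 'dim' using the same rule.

The shift depends on letter class: consonant h→l is +4, but vowel a→g is +6. Vowels shift forward by 6 and consonants shift forward by 4.
Applying it to dim: d(cons)+4=h, i(vowel)+6=o, m(cons)+4=q.

hoq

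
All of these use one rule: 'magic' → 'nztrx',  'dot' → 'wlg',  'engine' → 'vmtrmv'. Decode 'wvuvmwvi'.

defender

Letters are reflected about the middle of the alphabet (position → 25−position): Atbash.
Reversing it on wvuvmwvi: w↔d, v↔e, u↔f, v↔e, m↔n, w↔d, v↔e, i↔r.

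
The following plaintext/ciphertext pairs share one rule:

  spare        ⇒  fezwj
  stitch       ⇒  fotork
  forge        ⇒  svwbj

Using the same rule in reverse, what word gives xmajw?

under

Treating letters as 0–25, the rule is x ↦ 9x + 25 (mod 26).
Undoing it on xmajw: x(23)→3·(23−25)≡20=u; m(12)→3·(12−25)≡13=n; a(0)→3·(0−25)≡3=d; j(9)→3·(9−25)≡4=e; w(22)→3·(22−25)≡17=r (all mod 26).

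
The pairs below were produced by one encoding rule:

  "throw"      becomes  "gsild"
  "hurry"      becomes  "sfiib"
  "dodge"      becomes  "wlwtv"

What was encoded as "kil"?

pro

Each pair mirrors across the alphabet (t↔g, h↔s, r↔i): positions sum to 25. Each letter is replaced by its mirror in the alphabet: a↔z, b↔y, c↔x, and so on (the Atbash cipher).
Decoding kil: k↔p, i↔r, l↔o.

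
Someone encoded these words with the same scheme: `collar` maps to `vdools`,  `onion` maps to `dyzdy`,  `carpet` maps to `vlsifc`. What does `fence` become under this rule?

c(2)→v(21) and o(14)→d(3) fit y≡5x+11 (mod 26); the inverse of 5 mod 26 is 21. Treating letters as 0–25, the rule is x ↦ 5x + 11 (mod 26).
On fence: f(5)→5·5+11≡10=k; e(4)→5·4+11≡5=f; n(13)→5·13+11≡24=y; c(2)→5·2+11≡21=v; e(4)→5·4+11≡5=f (all mod 26).

kfyvf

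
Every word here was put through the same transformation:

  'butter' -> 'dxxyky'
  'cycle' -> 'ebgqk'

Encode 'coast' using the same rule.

In butter: b→d is +2, u→x is +3, t→x is +4, t→y is +5 — the shift increases by 1 each position. Letter i (0-indexed) is shifted by i+2, so successive shifts are 2, 3, 4, ….
Applying it to coast: c+2=e, o+3=r, a+4=e, s+5=x, t+6=z.

erexz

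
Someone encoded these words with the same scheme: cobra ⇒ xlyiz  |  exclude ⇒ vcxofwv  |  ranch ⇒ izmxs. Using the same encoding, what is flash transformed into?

Letters are reflected about the middle of the alphabet (position → 25−position): Atbash.
For flash: f↔u, l↔o, a↔z, s↔h, h↔s.

uozhs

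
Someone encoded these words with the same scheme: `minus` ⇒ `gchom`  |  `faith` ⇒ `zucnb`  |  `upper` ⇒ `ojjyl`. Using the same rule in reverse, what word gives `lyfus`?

Compare letters: m→g is +20, i→c is +20, n→h is +20 — a constant shift. Each letter is shifted forward by 20 in the alphabet (a Caesar shift of +20).
Decoding lyfus: l−20=r, y−20=e, f−20=l, u−20=a, s−20=y.

relay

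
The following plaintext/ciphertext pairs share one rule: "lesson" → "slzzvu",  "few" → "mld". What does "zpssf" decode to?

silly

Compare letters: l→s is +7, e→l is +7, s→z is +7 — a constant shift. It's a constant shift of +7 (ROT7).
Reversing it on zpssf: z−7=s, p−7=i, s−7=l, s−7=l, f−7=y.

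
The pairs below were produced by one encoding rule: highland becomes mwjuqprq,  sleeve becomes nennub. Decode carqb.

shirt

The output letters match the input read backwards, each shifted +9: highland reversed is dnalhgih. The word is reversed, then every letter is shifted forward by 9.
Reversing it on carqb: shift back: c−9=t, a−9=r, r−9=i, q−9=h, b−9=s → trihs; then reverse → shirt.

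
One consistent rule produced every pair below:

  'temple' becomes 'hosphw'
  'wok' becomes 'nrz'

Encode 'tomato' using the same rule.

Read the word backwards and shift each letter +3.
For tomato: reverse → otamot; then shift: o+3=r, t+3=w, a+3=d, m+3=p, o+3=r, t+3=w.

rwdprw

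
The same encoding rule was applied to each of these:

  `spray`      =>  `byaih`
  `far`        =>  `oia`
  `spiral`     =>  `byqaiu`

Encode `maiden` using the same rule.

viqmmw

The shift depends on letter class: consonant s→b is +9, but vowel a→i is +8. The rule splits by letter class: vowels +8, consonants +9.
On maiden: m(cons)+9=v, a(vowel)+8=i, i(vowel)+8=q, d(cons)+9=m, e(vowel)+8=m, n(cons)+9=w.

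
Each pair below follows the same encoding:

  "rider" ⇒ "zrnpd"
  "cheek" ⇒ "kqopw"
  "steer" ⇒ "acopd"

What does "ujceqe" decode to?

master

In rider: r→z is +8, i→r is +9, d→n is +10, e→p is +11 — the shift increases by 1 each position. The shift increases by 1 at each position, starting from +8: 8, 9, 10, ….
Decoding ujceqe: u−8=m, j−9=a, c−10=s, e−11=t, q−12=e, e−13=r.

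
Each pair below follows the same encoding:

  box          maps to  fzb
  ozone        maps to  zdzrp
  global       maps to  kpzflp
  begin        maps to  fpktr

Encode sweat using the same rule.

waplx

The shift depends on letter class: consonant b→f is +4, but vowel o→z is +11. The rule splits by letter class: vowels +11, consonants +4.
Applying it to sweat: s(cons)+4=w, w(cons)+4=a, e(vowel)+11=p, a(vowel)+11=l, t(cons)+4=x.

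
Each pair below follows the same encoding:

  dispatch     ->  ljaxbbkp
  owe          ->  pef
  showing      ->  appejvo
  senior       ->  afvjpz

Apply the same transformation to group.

The shift depends on letter class: consonant d→l is +8, but vowel i→j is +1. Vowels shift forward by 1 and consonants shift forward by 8.
For group: g(cons)+8=o, r(cons)+8=z, o(vowel)+1=p, u(vowel)+1=v, p(cons)+8=x.

ozpvx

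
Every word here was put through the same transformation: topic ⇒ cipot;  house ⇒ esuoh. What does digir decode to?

rigid

It's just the letters in reverse order.
Undoing it on digir: then reverse → rigid.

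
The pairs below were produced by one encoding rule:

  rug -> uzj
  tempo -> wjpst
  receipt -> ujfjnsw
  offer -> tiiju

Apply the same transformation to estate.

jvwfwj

The rule splits by letter class: vowels +5, consonants +3.
On estate: e(vowel)+5=j, s(cons)+3=v, t(cons)+3=w, a(vowel)+5=f, t(cons)+3=w, e(vowel)+5=j.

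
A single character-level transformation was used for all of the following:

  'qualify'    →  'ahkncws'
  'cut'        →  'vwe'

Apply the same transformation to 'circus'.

uwetke

The output letters match the input read backwards, each shifted +2: qualify reversed is yfilauq. Read the word backwards and shift each letter +2.
Applying it to circus: reverse → sucric; then shift: s+2=u, u+2=w, c+2=e, r+2=t, i+2=k, c+2=e.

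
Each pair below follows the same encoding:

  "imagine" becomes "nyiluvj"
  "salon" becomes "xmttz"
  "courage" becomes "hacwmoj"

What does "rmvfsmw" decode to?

manager

Shifts by position in imagine: pos 0: i→n (+5), pos 1: m→y (+12), pos 2: a→i (+8), pos 3: g→l (+5), pos 4: i→u (+12), pos 5: n→v (+8) — repeating every 3. The shifts repeat in a cycle of length 3: positions 0,1,… shift by +5, +12, +8, then the pattern repeats.
Reversing it on rmvfsmw: r−5=m, m−12=a, v−8=n, f−5=a, s−12=g, m−8=e, w−5=r.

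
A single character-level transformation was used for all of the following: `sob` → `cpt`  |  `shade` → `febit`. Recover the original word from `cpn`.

mob

The output letters match the input read backwards, each shifted +1: sob reversed is bos. Two steps: reverse the string, then apply a Caesar shift of +1.
Decoding cpn: shift back: c−1=b, p−1=o, n−1=m → bom; then reverse → mob.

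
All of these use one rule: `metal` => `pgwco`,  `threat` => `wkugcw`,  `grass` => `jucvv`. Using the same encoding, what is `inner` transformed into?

kqqgu

The shift depends on letter class: consonant m→p is +3, but vowel e→g is +2. The rule splits by letter class: vowels +2, consonants +3.
Applying it to inner: i(vowel)+2=k, n(cons)+3=q, n(cons)+3=q, e(vowel)+2=g, r(cons)+3=u.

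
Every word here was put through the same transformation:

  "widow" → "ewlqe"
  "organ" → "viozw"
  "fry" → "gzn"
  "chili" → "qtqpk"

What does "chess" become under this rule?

Read the word backwards and shift each letter +8.
Applying it to chess: reverse → ssehc; then shift: s+8=a, s+8=a, e+8=m, h+8=p, c+8=k.

aampk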